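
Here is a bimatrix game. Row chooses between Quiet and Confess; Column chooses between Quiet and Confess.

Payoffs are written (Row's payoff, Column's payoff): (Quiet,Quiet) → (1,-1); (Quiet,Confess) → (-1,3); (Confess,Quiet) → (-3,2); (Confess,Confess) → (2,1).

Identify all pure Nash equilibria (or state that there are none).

(Quiet, Quiet): Column prefers Confess (3 > -1) — not an equilibrium.
(Quiet, Confess): Row prefers Confess (2 > -1) — not an equilibrium.
(Confess, Quiet): Row prefers Quiet (1 > -3) — not an equilibrium.
(Confess, Confess): Column prefers Quiet (2 > 1) — not an equilibrium.

none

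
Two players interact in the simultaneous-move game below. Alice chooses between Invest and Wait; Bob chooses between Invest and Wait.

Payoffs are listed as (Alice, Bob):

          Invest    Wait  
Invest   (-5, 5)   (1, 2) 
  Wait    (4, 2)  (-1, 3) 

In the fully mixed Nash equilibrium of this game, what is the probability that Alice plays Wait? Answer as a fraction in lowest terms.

Let p be the probability that Alice plays Invest. In a completely mixed equilibrium, Bob must be indifferent between Invest and Wait.
Bob's expected payoff from Invest is 5p + 2(1−p); from Wait it is 2p + 3(1−p).
Setting these equal: 3p + 2 = −p + 3, so p = 1/4.
Therefore Alice plays Wait with probability 1 − 1/4 = 3/4.

3/4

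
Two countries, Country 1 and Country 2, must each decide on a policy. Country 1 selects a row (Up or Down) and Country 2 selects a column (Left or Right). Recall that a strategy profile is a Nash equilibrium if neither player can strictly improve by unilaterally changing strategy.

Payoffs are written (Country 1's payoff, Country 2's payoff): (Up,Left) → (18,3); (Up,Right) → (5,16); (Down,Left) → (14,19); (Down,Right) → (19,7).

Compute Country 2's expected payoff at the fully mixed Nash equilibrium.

283/25

First find p, the probability Country 1 plays Up, from Country 2's indifference between Left and Right: 3p + 19(1−p) = 16p + 7(1−p), giving p = 12/25.
Since Country 2 is indifferent in equilibrium, Country 2's expected payoff equals the payoff from either column against (12/25, 13/25). Using Left: 3(12/25) + 19(13/25) = 283/25.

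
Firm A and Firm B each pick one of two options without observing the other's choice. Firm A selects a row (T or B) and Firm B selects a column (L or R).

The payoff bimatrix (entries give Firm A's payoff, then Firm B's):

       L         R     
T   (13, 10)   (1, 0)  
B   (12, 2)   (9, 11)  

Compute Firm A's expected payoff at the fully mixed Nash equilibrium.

35/3

First find q, the probability Firm B plays L, from Firm A's indifference between T and B: 13q + (1−q) = 12q + 9(1−q), giving q = 8/9.
Since Firm A is indifferent in equilibrium, Firm A's expected payoff equals the payoff from either row against (8/9, 1/9). Using T: 13(8/9) + (1/9) = 35/3.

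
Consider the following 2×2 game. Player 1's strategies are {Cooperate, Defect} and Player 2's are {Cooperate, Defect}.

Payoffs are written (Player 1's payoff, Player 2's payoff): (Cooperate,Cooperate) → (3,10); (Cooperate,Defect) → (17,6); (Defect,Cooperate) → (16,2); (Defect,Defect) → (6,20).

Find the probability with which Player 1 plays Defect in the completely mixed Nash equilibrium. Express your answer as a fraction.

Let r be the probability that Player 1 plays Cooperate. In a completely mixed equilibrium, Player 2 must be indifferent between Cooperate and Defect.
Player 2's expected payoff from Cooperate is 10r + 2(1−r); from Defect it is 6r + 20(1−r).
Setting these equal: 8r + 2 = −14r + 20, so r = 9/11.
Therefore Player 1 plays Defect with probability 1 − 9/11 = 2/11.

2/11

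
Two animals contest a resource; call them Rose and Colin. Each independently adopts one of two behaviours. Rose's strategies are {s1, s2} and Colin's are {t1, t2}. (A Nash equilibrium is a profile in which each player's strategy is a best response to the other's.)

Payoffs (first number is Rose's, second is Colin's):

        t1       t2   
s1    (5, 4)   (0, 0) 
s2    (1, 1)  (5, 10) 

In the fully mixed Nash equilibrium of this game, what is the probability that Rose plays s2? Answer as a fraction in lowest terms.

Let x be the probability that Rose plays s1. In a completely mixed equilibrium, Colin must be indifferent between t1 and t2.
Colin's expected payoff from t1 is 4x + (1−x); from t2 it is 10(1−x).
Setting these equal: 3x + 1 = −10x + 10, so x = 9/13.
Therefore Rose plays s2 with probability 1 − 9/13 = 4/13.

4/13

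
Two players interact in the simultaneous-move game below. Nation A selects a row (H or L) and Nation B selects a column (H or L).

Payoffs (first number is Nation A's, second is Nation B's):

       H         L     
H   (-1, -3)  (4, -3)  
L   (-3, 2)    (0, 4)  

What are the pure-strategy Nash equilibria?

(H, H) and (H, L)

(H, H): Nation A gets -1 ≥ -3 from L, and Nation B gets -3 ≥ -3 from L — Nash equilibrium.
(H, L): Nation A gets 4 ≥ 0 from L, and Nation B gets -3 ≥ -3 from H — Nash equilibrium.
(L, H): Nation A prefers H (-1 > -3); Nation B prefers L (4 > 2) — not an equilibrium.
(L, L): Nation A prefers H (4 > 0) — not an equilibrium.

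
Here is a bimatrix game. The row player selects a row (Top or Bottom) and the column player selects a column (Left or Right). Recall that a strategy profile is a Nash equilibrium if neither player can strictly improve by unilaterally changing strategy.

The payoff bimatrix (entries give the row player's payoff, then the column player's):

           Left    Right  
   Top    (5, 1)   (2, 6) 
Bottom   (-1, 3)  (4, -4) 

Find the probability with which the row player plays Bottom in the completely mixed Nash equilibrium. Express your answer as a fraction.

Let r be the probability that the row player plays Top. In a completely mixed equilibrium, the column player must be indifferent between Left and Right.
The column player's expected payoff from Left is r + 3(1−r); from Right it is 6r − 4(1−r).
Setting these equal: −2r + 3 = 10r − 4, so r = 7/12.
Therefore the row player plays Bottom with probability 1 − 7/12 = 5/12.

5/12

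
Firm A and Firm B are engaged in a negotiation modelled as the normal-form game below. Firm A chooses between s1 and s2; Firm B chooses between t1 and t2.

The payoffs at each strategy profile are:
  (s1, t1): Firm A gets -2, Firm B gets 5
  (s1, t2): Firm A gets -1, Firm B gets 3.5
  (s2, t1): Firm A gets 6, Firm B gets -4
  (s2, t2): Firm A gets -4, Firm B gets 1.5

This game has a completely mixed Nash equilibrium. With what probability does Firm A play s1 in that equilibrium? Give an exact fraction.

Let x be the probability that Firm A plays s1. In a completely mixed equilibrium, Firm B must be indifferent between t1 and t2.
Firm B's expected payoff from t1 is 5x − 4(1−x); from t2 it is 3.5x + 1.5(1−x).
Setting these equal: 9x − 4 = 2x + 1.5, so x = 11/14.

11/14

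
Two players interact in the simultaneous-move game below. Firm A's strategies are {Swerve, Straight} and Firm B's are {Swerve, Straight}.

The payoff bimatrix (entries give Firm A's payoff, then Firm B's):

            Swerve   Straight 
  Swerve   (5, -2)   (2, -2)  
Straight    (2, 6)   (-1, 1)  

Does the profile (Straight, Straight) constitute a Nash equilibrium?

No

At (Straight, Straight), Firm A earns -1; switching to Swerve would give 2, so Firm A would deviate.
Firm B earns 1; switching to Swerve would give 6, so Firm B would deviate.
Since at least one player can profitably deviate, this is not a Nash equilibrium.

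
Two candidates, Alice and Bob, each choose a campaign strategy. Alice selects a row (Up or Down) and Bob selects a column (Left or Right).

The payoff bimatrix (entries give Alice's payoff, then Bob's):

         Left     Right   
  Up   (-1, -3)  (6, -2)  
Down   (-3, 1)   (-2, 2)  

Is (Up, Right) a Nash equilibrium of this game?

At (Up, Right), Alice earns 6; switching to Down would give -2, so Alice has no profitable deviation.
Bob earns -2; switching to Left would give -3, so Bob has no profitable deviation.
Neither player can gain by a unilateral deviation, so this profile is a Nash equilibrium.

Yes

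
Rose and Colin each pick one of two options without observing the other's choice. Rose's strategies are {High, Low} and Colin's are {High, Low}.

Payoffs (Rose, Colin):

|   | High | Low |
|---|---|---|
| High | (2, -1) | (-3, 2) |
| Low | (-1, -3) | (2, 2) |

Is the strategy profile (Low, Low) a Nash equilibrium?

Yes

At (Low, Low), Rose earns 2; switching to High would give -3, so Rose has no profitable deviation.
Colin earns 2; switching to High would give -3, so Colin has no profitable deviation.
Neither player can gain by a unilateral deviation, so this profile is a Nash equilibrium.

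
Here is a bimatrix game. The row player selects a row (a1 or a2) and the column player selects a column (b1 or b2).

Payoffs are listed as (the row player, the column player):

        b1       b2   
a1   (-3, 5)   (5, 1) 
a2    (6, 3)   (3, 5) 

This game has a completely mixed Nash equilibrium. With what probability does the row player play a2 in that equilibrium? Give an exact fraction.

Let r be the probability that the row player plays a1. In a completely mixed equilibrium, the column player must be indifferent between b1 and b2.
The column player's expected payoff from b1 is 5r + 3(1−r); from b2 it is r + 5(1−r).
Setting these equal: 2r + 3 = −4r + 5, so r = 1/3.
Therefore the row player plays a2 with probability 1 − 1/3 = 2/3.

2/3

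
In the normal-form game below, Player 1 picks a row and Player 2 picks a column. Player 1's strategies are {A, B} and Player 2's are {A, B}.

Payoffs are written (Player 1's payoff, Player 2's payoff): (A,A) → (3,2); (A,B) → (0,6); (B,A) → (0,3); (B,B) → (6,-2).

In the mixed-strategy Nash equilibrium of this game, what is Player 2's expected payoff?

First find p, the probability Player 1 plays A, from Player 2's indifference between A and B: 2p + 3(1−p) = 6p − 2(1−p), giving p = 5/9.
Since Player 2 is indifferent in equilibrium, Player 2's expected payoff equals the payoff from either column against (5/9, 4/9). Using A: 2(5/9) + 3(4/9) = 22/9.

22/9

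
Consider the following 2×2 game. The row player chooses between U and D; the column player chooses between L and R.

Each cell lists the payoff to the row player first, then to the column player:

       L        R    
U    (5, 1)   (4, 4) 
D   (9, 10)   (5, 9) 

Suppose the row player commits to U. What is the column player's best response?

R

Against U, the column player earns 1 from L and 4 from R.
So R is the best response.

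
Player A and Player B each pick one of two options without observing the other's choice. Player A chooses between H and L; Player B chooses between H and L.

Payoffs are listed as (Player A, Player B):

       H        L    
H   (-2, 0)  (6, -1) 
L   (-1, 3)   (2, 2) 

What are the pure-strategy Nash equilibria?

(H, H): Player A prefers L (-1 > -2) — not an equilibrium.
(H, L): Player B prefers H (0 > -1) — not an equilibrium.
(L, H): Player A gets -1 ≥ -2 from H, and Player B gets 3 ≥ 2 from L — Nash equilibrium.
(L, L): Player A prefers H (6 > 2); Player B prefers H (3 > 2) — not an equilibrium.

(L, H)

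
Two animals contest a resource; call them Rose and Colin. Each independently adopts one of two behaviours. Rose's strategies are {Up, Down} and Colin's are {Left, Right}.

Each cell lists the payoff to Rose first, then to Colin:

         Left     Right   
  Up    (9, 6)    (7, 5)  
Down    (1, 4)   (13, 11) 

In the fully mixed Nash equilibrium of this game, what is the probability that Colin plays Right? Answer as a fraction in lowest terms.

Let q be the probability that Colin plays Left. In a completely mixed equilibrium, Rose must be indifferent between Up and Down.
Rose's expected payoff from Up is 9q + 7(1−q); from Down it is q + 13(1−q).
Setting these equal: 2q + 7 = −12q + 13, so q = 3/7.
Therefore Colin plays Right with probability 1 − 3/7 = 4/7.

4/7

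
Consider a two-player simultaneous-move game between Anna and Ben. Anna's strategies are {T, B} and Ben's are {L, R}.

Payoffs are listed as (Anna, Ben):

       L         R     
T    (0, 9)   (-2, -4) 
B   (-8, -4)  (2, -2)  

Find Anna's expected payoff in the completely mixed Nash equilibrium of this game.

-4/3

First find y, the probability Ben plays L, from Anna's indifference between T and B: −2(1−y) = −8y + 2(1−y), giving y = 1/3.
Since Anna is indifferent in equilibrium, Anna's expected payoff equals the payoff from either row against (1/3, 2/3). Using T: −2(2/3) = -4/3.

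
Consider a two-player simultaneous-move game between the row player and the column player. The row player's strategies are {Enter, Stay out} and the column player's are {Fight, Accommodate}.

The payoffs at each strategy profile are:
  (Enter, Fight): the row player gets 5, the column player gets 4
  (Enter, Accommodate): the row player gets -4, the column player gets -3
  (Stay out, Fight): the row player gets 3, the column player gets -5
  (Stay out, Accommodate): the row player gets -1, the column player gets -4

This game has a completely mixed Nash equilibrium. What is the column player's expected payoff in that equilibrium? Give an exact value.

First find p, the probability the row player plays Enter, from the column player's indifference between Fight and Accommodate: 4p − 5(1−p) = −3p − 4(1−p), giving p = 1/8.
Since the column player is indifferent in equilibrium, the column player's expected payoff equals the payoff from either column against (1/8, 7/8). Using Fight: 4(1/8) − 5(7/8) = -31/8.

-31/8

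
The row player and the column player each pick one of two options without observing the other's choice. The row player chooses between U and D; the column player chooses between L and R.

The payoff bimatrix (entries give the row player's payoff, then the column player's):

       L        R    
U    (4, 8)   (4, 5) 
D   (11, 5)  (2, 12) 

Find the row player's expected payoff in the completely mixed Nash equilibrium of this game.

4

First find q, the probability the column player plays L, from the row player's indifference between U and D: 4q + 4(1−q) = 11q + 2(1−q), giving q = 2/9.
Since the row player is indifferent in equilibrium, the row player's expected payoff equals the payoff from either row against (2/9, 7/9). Using U: 4(2/9) + 4(7/9) = 4.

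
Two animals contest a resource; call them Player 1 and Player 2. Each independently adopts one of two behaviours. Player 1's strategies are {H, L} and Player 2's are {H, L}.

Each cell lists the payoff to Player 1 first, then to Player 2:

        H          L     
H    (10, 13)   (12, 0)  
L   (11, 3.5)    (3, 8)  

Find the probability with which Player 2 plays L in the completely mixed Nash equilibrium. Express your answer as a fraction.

1/10

Let c be the probability that Player 2 plays H. In a completely mixed equilibrium, Player 1 must be indifferent between H and L.
Player 1's expected payoff from H is 10c + 12(1−c); from L it is 11c + 3(1−c).
Setting these equal: −2c + 12 = 8c + 3, so c = 9/10.
Therefore Player 2 plays L with probability 1 − 9/10 = 1/10.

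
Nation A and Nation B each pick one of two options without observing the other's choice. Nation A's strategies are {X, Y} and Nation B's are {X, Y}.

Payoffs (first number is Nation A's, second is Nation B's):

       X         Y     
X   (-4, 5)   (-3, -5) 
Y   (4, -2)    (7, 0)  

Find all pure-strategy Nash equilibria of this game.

(X, X): Nation A prefers Y (4 > -4) — not an equilibrium.
(X, Y): Nation A prefers Y (7 > -3); Nation B prefers X (5 > -5) — not an equilibrium.
(Y, X): Nation B prefers Y (0 > -2) — not an equilibrium.
(Y, Y): Nation A gets 7 ≥ -3 from X, and Nation B gets 0 ≥ -2 from X — Nash equilibrium.

(Y, Y)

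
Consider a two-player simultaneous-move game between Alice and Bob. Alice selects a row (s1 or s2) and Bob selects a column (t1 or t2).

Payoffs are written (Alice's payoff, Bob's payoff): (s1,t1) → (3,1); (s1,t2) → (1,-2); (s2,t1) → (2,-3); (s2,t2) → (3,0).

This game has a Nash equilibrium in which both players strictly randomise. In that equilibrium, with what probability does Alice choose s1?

Let r be the probability that Alice plays s1. In a completely mixed equilibrium, Bob must be indifferent between t1 and t2.
Bob's expected payoff from t1 is r − 3(1−r); from t2 it is −2r.
Setting these equal: 4r − 3 = −2r, so r = 1/2.

1/2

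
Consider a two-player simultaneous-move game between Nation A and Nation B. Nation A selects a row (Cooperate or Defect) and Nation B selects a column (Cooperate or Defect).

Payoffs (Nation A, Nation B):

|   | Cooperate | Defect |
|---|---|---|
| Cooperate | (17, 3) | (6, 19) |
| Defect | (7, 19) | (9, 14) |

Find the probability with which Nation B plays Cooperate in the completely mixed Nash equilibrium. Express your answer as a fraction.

3/13

Let c be the probability that Nation B plays Cooperate. In a completely mixed equilibrium, Nation A must be indifferent between Cooperate and Defect.
Nation A's expected payoff from Cooperate is 17c + 6(1−c); from Defect it is 7c + 9(1−c).
Setting these equal: 11c + 6 = −2c + 9, so c = 3/13.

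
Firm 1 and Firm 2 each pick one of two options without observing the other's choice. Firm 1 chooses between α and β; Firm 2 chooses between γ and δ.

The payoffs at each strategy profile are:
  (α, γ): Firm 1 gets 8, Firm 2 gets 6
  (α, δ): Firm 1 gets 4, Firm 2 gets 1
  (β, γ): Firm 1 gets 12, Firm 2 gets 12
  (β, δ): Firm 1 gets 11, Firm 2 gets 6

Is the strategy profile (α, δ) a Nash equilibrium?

At (α, δ), Firm 1 earns 4; switching to β would give 11, so Firm 1 would deviate.
Firm 2 earns 1; switching to γ would give 6, so Firm 2 would deviate.
Since at least one player can profitably deviate, this is not a Nash equilibrium.

No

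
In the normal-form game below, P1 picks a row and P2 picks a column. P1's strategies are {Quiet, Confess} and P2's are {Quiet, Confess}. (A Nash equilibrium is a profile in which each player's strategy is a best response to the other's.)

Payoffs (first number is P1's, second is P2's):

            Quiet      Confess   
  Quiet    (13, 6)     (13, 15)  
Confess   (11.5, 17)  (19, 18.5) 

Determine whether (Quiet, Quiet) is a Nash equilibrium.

At (Quiet, Quiet), P1 earns 13; switching to Confess would give 11.5, so P1 has no profitable deviation.
P2 earns 6; switching to Confess would give 15, so P2 would deviate.
Since at least one player can profitably deviate, this is not a Nash equilibrium.

No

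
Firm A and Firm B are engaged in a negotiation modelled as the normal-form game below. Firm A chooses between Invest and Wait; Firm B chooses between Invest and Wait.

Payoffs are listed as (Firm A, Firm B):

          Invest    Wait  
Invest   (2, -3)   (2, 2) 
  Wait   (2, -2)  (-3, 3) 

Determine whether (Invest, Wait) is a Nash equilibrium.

Yes

At (Invest, Wait), Firm A earns 2; switching to Wait would give -3, so Firm A has no profitable deviation.
Firm B earns 2; switching to Invest would give -3, so Firm B has no profitable deviation.
Neither player can gain by a unilateral deviation, so this profile is a Nash equilibrium.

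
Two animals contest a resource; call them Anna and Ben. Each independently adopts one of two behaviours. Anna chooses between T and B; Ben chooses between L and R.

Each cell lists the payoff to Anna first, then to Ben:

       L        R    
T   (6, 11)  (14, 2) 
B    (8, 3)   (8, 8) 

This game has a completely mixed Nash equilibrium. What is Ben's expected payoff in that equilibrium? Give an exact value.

41/7

First find x, the probability Anna plays T, from Ben's indifference between L and R: 11x + 3(1−x) = 2x + 8(1−x), giving x = 5/14.
Since Ben is indifferent in equilibrium, Ben's expected payoff equals the payoff from either column against (5/14, 9/14). Using L: 11(5/14) + 3(9/14) = 41/7.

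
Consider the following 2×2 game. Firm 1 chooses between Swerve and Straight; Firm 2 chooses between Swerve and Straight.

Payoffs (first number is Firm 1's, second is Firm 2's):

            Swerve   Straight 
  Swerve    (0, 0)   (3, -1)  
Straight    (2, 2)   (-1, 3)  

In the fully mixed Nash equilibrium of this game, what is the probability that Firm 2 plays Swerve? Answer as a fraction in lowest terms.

2/3

Let q be the probability that Firm 2 plays Swerve. In a completely mixed equilibrium, Firm 1 must be indifferent between Swerve and Straight.
Firm 1's expected payoff from Swerve is 3(1−q); from Straight it is 2q − (1−q).
Setting these equal: −3q + 3 = 3q − 1, so q = 2/3.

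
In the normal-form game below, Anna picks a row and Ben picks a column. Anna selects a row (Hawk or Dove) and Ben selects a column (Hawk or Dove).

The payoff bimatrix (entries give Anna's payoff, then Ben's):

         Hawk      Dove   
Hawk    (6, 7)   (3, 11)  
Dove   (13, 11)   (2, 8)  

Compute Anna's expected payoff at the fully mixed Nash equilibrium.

First find y, the probability Ben plays Hawk, from Anna's indifference between Hawk and Dove: 6y + 3(1−y) = 13y + 2(1−y), giving y = 1/8.
Since Anna is indifferent in equilibrium, Anna's expected payoff equals the payoff from either row against (1/8, 7/8). Using Hawk: 6(1/8) + 3(7/8) = 27/8.

27/8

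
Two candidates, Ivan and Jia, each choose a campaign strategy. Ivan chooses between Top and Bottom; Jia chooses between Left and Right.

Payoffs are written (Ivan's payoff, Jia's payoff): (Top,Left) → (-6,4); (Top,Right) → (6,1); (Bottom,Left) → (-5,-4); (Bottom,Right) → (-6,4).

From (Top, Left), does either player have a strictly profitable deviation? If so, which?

Ivan at (Top, Left) earns -6; deviating to Bottom yields -5 — a strict improvement.
Jia earns 4; deviating to Right yields 1 — not better.
Only Ivan has a strictly profitable deviation.

Ivan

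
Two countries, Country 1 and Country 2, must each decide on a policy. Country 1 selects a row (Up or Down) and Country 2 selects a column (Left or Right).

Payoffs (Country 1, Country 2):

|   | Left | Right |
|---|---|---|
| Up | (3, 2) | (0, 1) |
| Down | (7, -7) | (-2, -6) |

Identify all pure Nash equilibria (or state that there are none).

(Up, Left): Country 1 prefers Down (7 > 3) — not an equilibrium.
(Up, Right): Country 2 prefers Left (2 > 1) — not an equilibrium.
(Down, Left): Country 2 prefers Right (-6 > -7) — not an equilibrium.
(Down, Right): Country 1 prefers Up (0 > -2) — not an equilibrium.

none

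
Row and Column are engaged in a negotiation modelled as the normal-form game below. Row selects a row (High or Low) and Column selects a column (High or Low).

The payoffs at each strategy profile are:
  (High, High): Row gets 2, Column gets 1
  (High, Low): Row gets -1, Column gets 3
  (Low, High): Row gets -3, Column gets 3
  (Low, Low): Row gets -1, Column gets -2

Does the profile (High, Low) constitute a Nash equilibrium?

At (High, Low), Row earns -1; switching to Low would give -1, so Row has no profitable deviation.
Column earns 3; switching to High would give 1, so Column has no profitable deviation.
Neither player can gain by a unilateral deviation, so this profile is a Nash equilibrium.

Yes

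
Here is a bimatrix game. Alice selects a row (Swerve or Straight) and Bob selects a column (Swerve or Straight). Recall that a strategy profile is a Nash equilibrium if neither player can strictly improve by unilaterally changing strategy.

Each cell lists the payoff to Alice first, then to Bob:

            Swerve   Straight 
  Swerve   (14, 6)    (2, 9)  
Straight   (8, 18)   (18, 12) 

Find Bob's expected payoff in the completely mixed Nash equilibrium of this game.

First find p, the probability Alice plays Swerve, from Bob's indifference between Swerve and Straight: 6p + 18(1−p) = 9p + 12(1−p), giving p = 2/3.
Since Bob is indifferent in equilibrium, Bob's expected payoff equals the payoff from either column against (2/3, 1/3). Using Swerve: 6(2/3) + 18(1/3) = 10.

10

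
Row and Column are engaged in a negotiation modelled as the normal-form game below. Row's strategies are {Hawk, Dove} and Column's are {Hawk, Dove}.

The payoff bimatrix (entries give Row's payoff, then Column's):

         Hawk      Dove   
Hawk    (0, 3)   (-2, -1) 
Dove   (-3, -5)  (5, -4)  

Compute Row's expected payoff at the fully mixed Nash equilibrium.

-3/5

First find y, the probability Column plays Hawk, from Row's indifference between Hawk and Dove: −2(1−y) = −3y + 5(1−y), giving y = 7/10.
Since Row is indifferent in equilibrium, Row's expected payoff equals the payoff from either row against (7/10, 3/10). Using Hawk: −2(3/10) = -3/5.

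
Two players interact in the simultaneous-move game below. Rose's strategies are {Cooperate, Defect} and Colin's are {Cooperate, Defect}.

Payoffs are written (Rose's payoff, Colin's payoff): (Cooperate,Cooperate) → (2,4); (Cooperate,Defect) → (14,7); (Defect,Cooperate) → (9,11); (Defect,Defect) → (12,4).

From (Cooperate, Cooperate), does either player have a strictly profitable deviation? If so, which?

Rose at (Cooperate, Cooperate) earns 2; deviating to Defect yields 9 — a strict improvement.
Colin earns 4; deviating to Defect yields 7 — a strict improvement.
Both Rose and Colin have strictly profitable deviations.

Both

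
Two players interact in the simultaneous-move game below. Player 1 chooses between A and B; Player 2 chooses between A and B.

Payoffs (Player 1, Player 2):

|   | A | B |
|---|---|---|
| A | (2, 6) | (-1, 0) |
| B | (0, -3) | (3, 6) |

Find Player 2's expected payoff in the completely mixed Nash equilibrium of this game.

12/5

First find x, the probability Player 1 plays A, from Player 2's indifference between A and B: 6x − 3(1−x) = 6(1−x), giving x = 3/5.
Since Player 2 is indifferent in equilibrium, Player 2's expected payoff equals the payoff from either column against (3/5, 2/5). Using A: 6(3/5) − 3(2/5) = 12/5.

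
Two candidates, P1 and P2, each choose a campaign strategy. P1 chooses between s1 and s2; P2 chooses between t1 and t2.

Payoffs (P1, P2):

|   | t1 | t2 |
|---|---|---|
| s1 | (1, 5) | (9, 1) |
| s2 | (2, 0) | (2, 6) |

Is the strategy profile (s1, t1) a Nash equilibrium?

No

At (s1, t1), P1 earns 1; switching to s2 would give 2, so P1 would deviate.
P2 earns 5; switching to t2 would give 1, so P2 has no profitable deviation.
Since at least one player can profitably deviate, this is not a Nash equilibrium.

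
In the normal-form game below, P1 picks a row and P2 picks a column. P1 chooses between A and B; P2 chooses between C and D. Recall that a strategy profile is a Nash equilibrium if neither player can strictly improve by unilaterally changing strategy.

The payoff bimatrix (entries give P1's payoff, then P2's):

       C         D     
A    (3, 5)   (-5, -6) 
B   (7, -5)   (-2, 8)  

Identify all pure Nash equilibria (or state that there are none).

(A, C): P1 prefers B (7 > 3) — not an equilibrium.
(A, D): P1 prefers B (-2 > -5); P2 prefers C (5 > -6) — not an equilibrium.
(B, C): P2 prefers D (8 > -5) — not an equilibrium.
(B, D): P1 gets -2 ≥ -5 from A, and P2 gets 8 ≥ -5 from C — Nash equilibrium.

(B, D)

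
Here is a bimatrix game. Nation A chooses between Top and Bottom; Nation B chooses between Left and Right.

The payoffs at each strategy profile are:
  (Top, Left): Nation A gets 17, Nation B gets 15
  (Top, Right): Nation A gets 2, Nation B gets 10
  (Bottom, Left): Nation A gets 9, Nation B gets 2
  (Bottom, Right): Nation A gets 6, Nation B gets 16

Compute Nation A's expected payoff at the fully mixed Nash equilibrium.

7

First find q, the probability Nation B plays Left, from Nation A's indifference between Top and Bottom: 17q + 2(1−q) = 9q + 6(1−q), giving q = 1/3.
Since Nation A is indifferent in equilibrium, Nation A's expected payoff equals the payoff from either row against (1/3, 2/3). Using Top: 17(1/3) + 2(2/3) = 7.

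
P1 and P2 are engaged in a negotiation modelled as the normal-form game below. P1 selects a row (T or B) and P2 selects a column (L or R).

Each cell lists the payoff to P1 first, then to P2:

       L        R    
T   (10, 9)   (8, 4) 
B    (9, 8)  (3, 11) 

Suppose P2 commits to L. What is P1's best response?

T

Against L, P1 earns 10 from T and 9 from B.
So T is the best response.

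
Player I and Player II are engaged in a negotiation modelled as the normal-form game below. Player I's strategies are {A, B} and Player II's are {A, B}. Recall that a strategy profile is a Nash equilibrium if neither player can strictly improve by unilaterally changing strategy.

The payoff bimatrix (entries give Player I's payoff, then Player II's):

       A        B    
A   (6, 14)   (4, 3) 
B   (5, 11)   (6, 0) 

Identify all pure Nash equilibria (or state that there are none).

(A, A): Player I gets 6 ≥ 5 from B, and Player II gets 14 ≥ 3 from B — Nash equilibrium.
(A, B): Player I prefers B (6 > 4); Player II prefers A (14 > 3) — not an equilibrium.
(B, A): Player I prefers A (6 > 5) — not an equilibrium.
(B, B): Player II prefers A (11 > 0) — not an equilibrium.

(A, A)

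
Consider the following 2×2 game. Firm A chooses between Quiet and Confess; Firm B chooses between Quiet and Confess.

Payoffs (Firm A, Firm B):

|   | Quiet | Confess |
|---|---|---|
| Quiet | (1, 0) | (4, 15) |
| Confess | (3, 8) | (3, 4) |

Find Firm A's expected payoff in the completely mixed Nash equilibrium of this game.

3

First find q, the probability Firm B plays Quiet, from Firm A's indifference between Quiet and Confess: q + 4(1−q) = 3q + 3(1−q), giving q = 1/3.
Since Firm A is indifferent in equilibrium, Firm A's expected payoff equals the payoff from either row against (1/3, 2/3). Using Quiet: (1/3) + 4(2/3) = 3.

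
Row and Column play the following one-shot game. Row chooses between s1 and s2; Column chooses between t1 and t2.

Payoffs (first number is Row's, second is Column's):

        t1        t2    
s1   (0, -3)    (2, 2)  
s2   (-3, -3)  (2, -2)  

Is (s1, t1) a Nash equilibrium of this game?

At (s1, t1), Row earns 0; switching to s2 would give -3, so Row has no profitable deviation.
Column earns -3; switching to t2 would give 2, so Column would deviate.
Since at least one player can profitably deviate, this is not a Nash equilibrium.

No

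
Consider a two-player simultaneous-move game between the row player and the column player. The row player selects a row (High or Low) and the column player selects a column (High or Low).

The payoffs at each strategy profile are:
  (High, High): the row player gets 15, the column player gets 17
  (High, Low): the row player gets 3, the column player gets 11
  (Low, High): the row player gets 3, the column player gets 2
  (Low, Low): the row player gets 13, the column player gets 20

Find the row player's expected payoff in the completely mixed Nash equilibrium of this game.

93/11

First find q, the probability the column player plays High, from the row player's indifference between High and Low: 15q + 3(1−q) = 3q + 13(1−q), giving q = 5/11.
Since the row player is indifferent in equilibrium, the row player's expected payoff equals the payoff from either row against (5/11, 6/11). Using High: 15(5/11) + 3(6/11) = 93/11.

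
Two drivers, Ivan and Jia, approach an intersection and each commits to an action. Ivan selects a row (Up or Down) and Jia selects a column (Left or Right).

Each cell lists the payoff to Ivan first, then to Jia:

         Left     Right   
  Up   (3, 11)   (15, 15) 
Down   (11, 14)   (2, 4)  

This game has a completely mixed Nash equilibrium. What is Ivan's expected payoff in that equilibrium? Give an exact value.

First find q, the probability Jia plays Left, from Ivan's indifference between Up and Down: 3q + 15(1−q) = 11q + 2(1−q), giving q = 13/21.
Since Ivan is indifferent in equilibrium, Ivan's expected payoff equals the payoff from either row against (13/21, 8/21). Using Up: 3(13/21) + 15(8/21) = 53/7.

53/7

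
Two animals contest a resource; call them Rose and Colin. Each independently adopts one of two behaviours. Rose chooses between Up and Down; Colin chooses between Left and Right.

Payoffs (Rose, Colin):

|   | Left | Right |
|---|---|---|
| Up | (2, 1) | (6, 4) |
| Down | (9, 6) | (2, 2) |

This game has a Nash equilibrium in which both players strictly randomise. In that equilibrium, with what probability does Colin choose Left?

Let c be the probability that Colin plays Left. In a completely mixed equilibrium, Rose must be indifferent between Up and Down.
Rose's expected payoff from Up is 2c + 6(1−c); from Down it is 9c + 2(1−c).
Setting these equal: −4c + 6 = 7c + 2, so c = 4/11.

4/11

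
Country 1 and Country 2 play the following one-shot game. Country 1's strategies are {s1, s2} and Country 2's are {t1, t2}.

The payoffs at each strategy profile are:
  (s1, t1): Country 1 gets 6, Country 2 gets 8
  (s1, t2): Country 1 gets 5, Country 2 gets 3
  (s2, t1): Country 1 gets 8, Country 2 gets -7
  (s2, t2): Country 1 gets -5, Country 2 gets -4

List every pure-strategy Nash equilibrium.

(s1, t1): Country 1 prefers s2 (8 > 6) — not an equilibrium.
(s1, t2): Country 2 prefers t1 (8 > 3) — not an equilibrium.
(s2, t1): Country 2 prefers t2 (-4 > -7) — not an equilibrium.
(s2, t2): Country 1 prefers s1 (5 > -5) — not an equilibrium.

none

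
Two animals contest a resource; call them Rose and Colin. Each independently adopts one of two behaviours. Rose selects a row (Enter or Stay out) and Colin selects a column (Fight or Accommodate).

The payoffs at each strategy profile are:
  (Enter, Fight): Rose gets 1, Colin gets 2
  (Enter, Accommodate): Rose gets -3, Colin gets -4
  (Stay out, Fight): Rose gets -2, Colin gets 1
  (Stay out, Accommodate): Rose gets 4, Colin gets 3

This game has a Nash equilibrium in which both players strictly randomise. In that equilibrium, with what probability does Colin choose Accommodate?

Let y be the probability that Colin plays Fight. In a completely mixed equilibrium, Rose must be indifferent between Enter and Stay out.
Rose's expected payoff from Enter is y − 3(1−y); from Stay out it is −2y + 4(1−y).
Setting these equal: 4y − 3 = −6y + 4, so y = 7/10.
Therefore Colin plays Accommodate with probability 1 − 7/10 = 3/10.

3/10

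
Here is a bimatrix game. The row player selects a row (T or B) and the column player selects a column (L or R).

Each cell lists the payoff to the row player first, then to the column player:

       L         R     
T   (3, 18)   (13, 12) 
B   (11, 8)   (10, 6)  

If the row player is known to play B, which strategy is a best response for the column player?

Against B, the column player earns 8 from L and 6 from R.
So L is the best response.

L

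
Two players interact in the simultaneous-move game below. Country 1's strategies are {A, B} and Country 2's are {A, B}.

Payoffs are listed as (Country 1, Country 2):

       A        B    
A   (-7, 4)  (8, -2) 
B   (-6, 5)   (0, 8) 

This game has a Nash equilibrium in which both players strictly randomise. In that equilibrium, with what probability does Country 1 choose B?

Let r be the probability that Country 1 plays A. In a completely mixed equilibrium, Country 2 must be indifferent between A and B.
Country 2's expected payoff from A is 4r + 5(1−r); from B it is −2r + 8(1−r).
Setting these equal: −r + 5 = −10r + 8, so r = 1/3.
Therefore Country 1 plays B with probability 1 − 1/3 = 2/3.

2/3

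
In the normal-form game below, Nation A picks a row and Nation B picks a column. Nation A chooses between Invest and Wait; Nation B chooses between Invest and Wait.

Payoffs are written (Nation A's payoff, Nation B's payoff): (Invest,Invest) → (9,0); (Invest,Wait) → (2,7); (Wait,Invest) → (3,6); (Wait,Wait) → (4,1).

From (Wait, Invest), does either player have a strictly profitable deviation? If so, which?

Nation A at (Wait, Invest) earns 3; deviating to Invest yields 9 — a strict improvement.
Nation B earns 6; deviating to Wait yields 1 — not better.
Only Nation A has a strictly profitable deviation.

Nation A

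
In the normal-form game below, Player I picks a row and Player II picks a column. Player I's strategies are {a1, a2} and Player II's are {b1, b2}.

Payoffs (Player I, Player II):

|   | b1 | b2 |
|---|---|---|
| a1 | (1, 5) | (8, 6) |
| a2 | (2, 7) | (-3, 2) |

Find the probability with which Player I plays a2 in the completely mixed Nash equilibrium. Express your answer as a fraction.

1/6

Let r be the probability that Player I plays a1. In a completely mixed equilibrium, Player II must be indifferent between b1 and b2.
Player II's expected payoff from b1 is 5r + 7(1−r); from b2 it is 6r + 2(1−r).
Setting these equal: −2r + 7 = 4r + 2, so r = 5/6.
Therefore Player I plays a2 with probability 1 − 5/6 = 1/6.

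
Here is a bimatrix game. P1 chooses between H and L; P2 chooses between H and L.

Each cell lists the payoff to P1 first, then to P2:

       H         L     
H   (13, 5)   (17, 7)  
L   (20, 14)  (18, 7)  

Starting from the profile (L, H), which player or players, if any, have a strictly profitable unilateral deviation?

P1 at (L, H) earns 20; deviating to H yields 13 — not better.
P2 earns 14; deviating to L yields 7 — not better.
Neither player can strictly improve; the profile is a Nash equilibrium.

Neither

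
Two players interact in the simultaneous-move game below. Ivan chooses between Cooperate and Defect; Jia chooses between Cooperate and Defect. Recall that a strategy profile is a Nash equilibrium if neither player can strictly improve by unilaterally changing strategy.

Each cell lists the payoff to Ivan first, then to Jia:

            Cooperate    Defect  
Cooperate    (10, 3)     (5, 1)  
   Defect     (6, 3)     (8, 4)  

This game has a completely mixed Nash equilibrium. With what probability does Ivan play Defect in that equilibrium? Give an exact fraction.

2/3

Let r be the probability that Ivan plays Cooperate. In a completely mixed equilibrium, Jia must be indifferent between Cooperate and Defect.
Jia's expected payoff from Cooperate is 3r + 3(1−r); from Defect it is r + 4(1−r).
Setting these equal: 3 = −3r + 4, so r = 1/3.
Therefore Ivan plays Defect with probability 1 − 1/3 = 2/3.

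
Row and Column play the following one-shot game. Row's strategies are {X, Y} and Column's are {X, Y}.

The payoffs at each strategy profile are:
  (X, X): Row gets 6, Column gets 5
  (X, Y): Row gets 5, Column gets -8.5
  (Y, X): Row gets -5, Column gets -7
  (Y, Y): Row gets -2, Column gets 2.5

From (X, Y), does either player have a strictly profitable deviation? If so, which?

Column

Row at (X, Y) earns 5; deviating to Y yields -2 — not better.
Column earns -8.5; deviating to X yields 5 — a strict improvement.
Only Column has a strictly profitable deviation.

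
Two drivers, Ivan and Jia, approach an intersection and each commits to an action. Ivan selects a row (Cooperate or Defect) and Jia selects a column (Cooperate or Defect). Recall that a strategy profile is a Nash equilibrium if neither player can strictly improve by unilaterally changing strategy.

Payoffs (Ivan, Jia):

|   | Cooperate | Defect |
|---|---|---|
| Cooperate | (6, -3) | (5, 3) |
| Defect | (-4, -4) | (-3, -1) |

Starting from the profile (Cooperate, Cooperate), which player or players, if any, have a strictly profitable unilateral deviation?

Jia

Ivan at (Cooperate, Cooperate) earns 6; deviating to Defect yields -4 — not better.
Jia earns -3; deviating to Defect yields 3 — a strict improvement.
Only Jia has a strictly profitable deviation.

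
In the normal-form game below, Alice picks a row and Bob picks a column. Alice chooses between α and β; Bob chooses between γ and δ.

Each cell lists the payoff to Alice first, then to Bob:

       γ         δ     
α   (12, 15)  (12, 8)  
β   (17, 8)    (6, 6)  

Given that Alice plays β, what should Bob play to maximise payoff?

Against β, Bob earns 8 from γ and 6 from δ.
So γ is the best response.

γ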